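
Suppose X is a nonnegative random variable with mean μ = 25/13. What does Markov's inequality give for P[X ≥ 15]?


μ = E[X] = 25/13, a = 15.
Markov: P[X ≥ 15] ≤ μ/a = (25/13)/15 = 5/39.
Numerically: ≈ 0.128.
(Since a = 15 > μ = 1.923, the bound 5/39 is < 1 and informative.)

P[X ≥ 15] ≤ 5/39 ≈ 0.128.


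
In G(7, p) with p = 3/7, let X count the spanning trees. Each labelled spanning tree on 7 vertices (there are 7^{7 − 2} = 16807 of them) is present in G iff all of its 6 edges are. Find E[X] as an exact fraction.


K_7 has 7^{7 − 2} = 16807 labelled spanning trees.
For each such spanning tree H, let X_H = 1 if all 6 edges of H are present in G. Then P[X_H = 1] = p^{6} = (3/7)^{6} = 729/117649.
By linearity: E[X] = Σ_H E[X_H] = 16807 · p^{6} = 16807 · 729/117649 = 729/7.
Numerically: E[X] ≈ 104.1.

E[X] = 16807 · (3/7)^{6} = 729/7 ≈ 104.1.


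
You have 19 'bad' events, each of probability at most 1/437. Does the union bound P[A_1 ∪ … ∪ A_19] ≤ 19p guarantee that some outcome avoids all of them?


Union bound: P[∪_{i=1}^{19} A_i] ≤ Σ_i P[A_i] ≤ 19·p = 19·(1/437) = 1/23.
Numerically: 1/23 ≈ 0.0434783.
Is 1/23 < 1? YES.
Since P[∪ A_i] ≤ 1/23 < 1, the complement has P[∩ A_i^c] ≥ 1 − 1/23 = 22/23 > 0, so some outcome avoids every A_i.

19·p = 1/23 ≈ 0.0434783; existence CERTIFIED by the union bound.


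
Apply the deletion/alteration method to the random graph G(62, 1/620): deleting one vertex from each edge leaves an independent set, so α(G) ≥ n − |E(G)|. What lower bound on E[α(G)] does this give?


E[|E(G)|] = C(62, 2)·p = 1891 · (1/620) = 61/20.
E[α(G)] ≥ n − E[|E(G)|] = 62 − 61/20 = 1179/20.
Numerically: ≈ 58.950.
(This is only a lower bound; the true E[α(G)] may be larger.)

E[α(G)] ≥ 1179/20 ≈ 58.950.


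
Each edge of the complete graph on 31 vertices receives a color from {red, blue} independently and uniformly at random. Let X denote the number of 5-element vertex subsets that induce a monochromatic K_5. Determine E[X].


Let X = Σ_S X_S over the C(31, 5) = 169911 subsets S of size 5, where X_S = 1 if the K_5 on S is monochromatic.
For a fixed S, the K_5 on S has C(5, 2) = 10 edges. P[all 10 edges red] = (1/2)^10, and likewise for blue, so P[monochromatic] = 2·(1/2)^10 = 2^{1 − 10} = 1/512.
Summing: E[X] = C(31, 5) · 2^{1 − 10} = 169911 · 1/512 = 169911/512.
Numerically: E[X] ≈ 331.857.

E[X] = C(31,5)·2^(1−C(5,2)) = 169911/512 ≈ 331.857.


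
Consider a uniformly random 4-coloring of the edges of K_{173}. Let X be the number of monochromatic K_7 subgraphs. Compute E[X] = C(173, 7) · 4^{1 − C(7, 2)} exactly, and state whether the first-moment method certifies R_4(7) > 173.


E[X] = C(173, 7) · 4^{1 − 21} = 813769676772 · 4^{−20} = 813769676772/1099511627776.
As a reduced fraction: E[X] = 203442419193/274877906944 ≈ 0.74012.
Is E[X] < 1? YES.
Since E[X] < 1, there exists a 4-coloring of K_{173} with no monochromatic K_7; hence R_4(7) > 173.

E[X] = 203442419193/274877906944 ≈ 0.74012; E[X] < 1, so R_4(7) > 173.


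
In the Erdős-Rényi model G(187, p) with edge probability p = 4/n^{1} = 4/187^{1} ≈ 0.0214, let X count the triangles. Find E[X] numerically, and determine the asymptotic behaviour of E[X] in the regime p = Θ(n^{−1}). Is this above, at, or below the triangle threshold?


Number of potential triangles: C(187, 3) = 1072445.
Each occurs with probability p³ ≈ (0.0214)³ ≈ 9.78713e-06.
By linearity: E[X] = C(187, 3)·p³ ≈ 1072445 · 9.78713e-06 ≈ 10.496.
Here α = 1, so p = 4/n is exactly at the triangle threshold p ~ 1/n. Asymptotically E[X] → c³/6 = 4³/6 = 32/3 ≈ 10.667, a bounded constant. In this regime the triangle count is asymptotically Poisson(c³/6).

E[X] ≈ 10.496; in regime p = Θ(1/n^{1}) E[X] stays bounded (at the triangle threshold p ~ 1/n).


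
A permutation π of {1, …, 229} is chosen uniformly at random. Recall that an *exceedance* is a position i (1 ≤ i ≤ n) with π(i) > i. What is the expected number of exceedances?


Write X = Σ_{i=1}^{229} X_i, where X_i = 1_{π(i) > i}.
For each fixed i, π(i) is uniform over {1, …, 229} (marginal of a uniform permutation), so P[π(i) > i] = (n − i)/n. Summing: Σ_{i=1}^{229} (n − i)/n = (0 + 1 + … + 228)/229 = 229(229 − 1)/(2·229) = (229 − 1)/2.
Hence E[X] = Σ_{i=1}^{229} (229 − i)/229 = 114 ≈ 114.000.

E[X] = 114 = 114.000.


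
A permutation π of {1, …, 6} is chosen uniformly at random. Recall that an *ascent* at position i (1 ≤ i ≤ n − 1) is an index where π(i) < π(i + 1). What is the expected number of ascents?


Write X = Σ X_I over i = 1, …, 5, with X_I the indicator of one ascent.
There are 5 indicators.
For each fixed i, the pair (π(i), π(i+1)) is a uniformly random ordered pair of distinct values from {1, …, 6}; by symmetry P[π(i) < π(i+1)] = 1/2.
By linearity: E[X] = 5 · (1/2) = (6 − 1) · (1/2) = 5/2 ≈ 2.500000.

E[X] = 5/2 = 2.500000.


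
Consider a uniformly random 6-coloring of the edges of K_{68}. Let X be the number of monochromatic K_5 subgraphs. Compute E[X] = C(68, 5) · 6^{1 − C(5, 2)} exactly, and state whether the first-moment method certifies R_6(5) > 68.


E[X] = C(68, 5) · 6^{1 − 10} = 10424128 · 6^{−9} = 10424128/10077696.
As a reduced fraction: E[X] = 162877/157464 ≈ 1.0343761.
Is E[X] < 1? NO.
Since E[X] ≥ 1, the first-moment bound is inconclusive at n = 68; it does NOT by itself certify R_6(5) > 68.

E[X] = 162877/157464 ≈ 1.0343761; E[X] ≥ 1; first-moment method inconclusive here.


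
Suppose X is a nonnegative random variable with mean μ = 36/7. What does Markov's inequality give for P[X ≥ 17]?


μ = E[X] = 36/7, a = 17.
Markov: P[X ≥ 17] ≤ μ/a = (36/7)/17 = 36/119.
Numerically: ≈ 0.302521.
(Since a = 17 > μ = 5.142857, the bound 36/119 is < 1 and informative.)

P[X ≥ 17] ≤ 36/119 ≈ 0.302521.


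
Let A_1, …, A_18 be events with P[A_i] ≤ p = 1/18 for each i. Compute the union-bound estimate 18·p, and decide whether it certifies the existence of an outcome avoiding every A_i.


Union bound: P[∪_{i=1}^{18} A_i] ≤ Σ_i P[A_i] ≤ 18·p = 18·(1/18) = 1.
Numerically: 1 ≈ 1.0000.
Is 1 < 1? NO.
Since the bound 1 is ≥ 1, the union bound is uninformative here; it does NOT by itself certify existence.

18·p = 1 ≈ 1.0000; existence NOT certified by the union bound.


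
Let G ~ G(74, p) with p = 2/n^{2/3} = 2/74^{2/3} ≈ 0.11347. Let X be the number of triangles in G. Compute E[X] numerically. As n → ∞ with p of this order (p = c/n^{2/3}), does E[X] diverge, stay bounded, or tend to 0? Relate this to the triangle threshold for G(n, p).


Number of potential triangles: C(74, 3) = 64824.
Each occurs with probability p³ ≈ (0.11347)³ ≈ 1.4609204e-03.
By linearity: E[X] = C(74, 3)·p³ ≈ 64824 · 1.4609204e-03 ≈ 94.70270.
Since α = 2/3 < 1, p = c/n^{2/3} ≫ 1/n is above the triangle threshold p ~ 1/n. Asymptotically E[X] ~ (c³/6)·n^{3(1−α)} = (2³/6)·n^{1} → ∞; triangles are abundant w.h.p.

E[X] ≈ 94.70270; in regime p = Θ(1/n^{2/3}) E[X] diverges (above the triangle threshold p ~ 1/n).


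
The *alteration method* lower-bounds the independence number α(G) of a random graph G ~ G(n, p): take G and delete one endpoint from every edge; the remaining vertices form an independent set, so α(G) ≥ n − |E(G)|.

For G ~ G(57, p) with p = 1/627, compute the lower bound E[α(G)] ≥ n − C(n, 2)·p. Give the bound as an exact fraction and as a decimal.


E[|E(G)|] = C(57, 2)·p = 1596 · (1/627) = 28/11.
E[α(G)] ≥ n − E[|E(G)|] = 57 − 28/11 = 599/11.
Numerically: ≈ 54.454545.
(This is only a lower bound; the true E[α(G)] may be larger.)

E[α(G)] ≥ 599/11 ≈ 54.454545.


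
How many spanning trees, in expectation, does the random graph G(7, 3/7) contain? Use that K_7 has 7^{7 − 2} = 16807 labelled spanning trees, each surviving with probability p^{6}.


K_7 has 7^{7 − 2} = 16807 labelled spanning trees.
For each such spanning tree H, let X_H = 1 if all 6 edges of H are present in G. Then P[X_H = 1] = p^{6} = (3/7)^{6} = 729/117649.
Summing the indicators: E[X] = Σ_H E[X_H] = 16807 · p^{6} = 16807 · 729/117649 = 729/7.
Numerically: E[X] ≈ 104.1.

E[X] = 16807 · (3/7)^{6} = 729/7 ≈ 104.1.


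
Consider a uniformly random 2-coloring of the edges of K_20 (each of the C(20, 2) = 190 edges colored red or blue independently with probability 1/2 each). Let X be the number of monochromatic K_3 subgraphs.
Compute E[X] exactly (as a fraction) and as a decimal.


Let X = Σ_S X_S over the C(20, 3) = 1140 subsets S of size 3, where X_S = 1 if the K_3 on S is monochromatic.
For a fixed S, the K_3 on S has C(3, 2) = 3 edges. P[all 3 edges red] = (1/2)^3, and likewise for blue, so P[monochromatic] = 2·(1/2)^3 = 2^{1 − 3} = 1/4.
Summing: E[X] = C(20, 3) · 2^{1 − 3} = 1140 · 1/4 = 285.
Numerically: E[X] ≈ 285.000000.

E[X] = C(20,3)·2^(1−C(3,2)) = 285 ≈ 285.000000.


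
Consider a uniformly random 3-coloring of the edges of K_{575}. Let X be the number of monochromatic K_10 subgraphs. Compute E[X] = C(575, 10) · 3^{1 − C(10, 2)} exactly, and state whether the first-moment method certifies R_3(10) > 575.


E[X] = C(575, 10) · 3^{1 − 45} = 1006325345561406175305 · 3^{−44} = 1006325345561406175305/984770902183611232881.
As a reduced fraction: E[X] = 111813927284600686145/109418989131512359209 ≈ 1.0218878.
Is E[X] < 1? NO.
Since E[X] ≥ 1, the first-moment bound is inconclusive at n = 575; it does NOT by itself certify R_3(10) > 575.

E[X] = 111813927284600686145/109418989131512359209 ≈ 1.0218878; E[X] ≥ 1; first-moment method inconclusive here.


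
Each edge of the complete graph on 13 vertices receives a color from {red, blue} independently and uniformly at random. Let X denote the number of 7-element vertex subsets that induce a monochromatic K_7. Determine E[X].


Let X = Σ_S X_S over the C(13, 7) = 1716 subsets S of size 7, where X_S = 1 if the K_7 on S is monochromatic.
For a fixed S, the K_7 on S has C(7, 2) = 21 edges. P[all 21 edges red] = (1/2)^21, and likewise for blue, so P[monochromatic] = 2·(1/2)^21 = 2^{1 − 21} = 1/1048576.
Summing: E[X] = C(13, 7) · 2^{1 − 21} = 1716 · 1/1048576 = 429/262144.
Numerically: E[X] ≈ 0.0016.

E[X] = C(13,7)·2^(1−C(7,2)) = 429/262144 ≈ 0.0016.


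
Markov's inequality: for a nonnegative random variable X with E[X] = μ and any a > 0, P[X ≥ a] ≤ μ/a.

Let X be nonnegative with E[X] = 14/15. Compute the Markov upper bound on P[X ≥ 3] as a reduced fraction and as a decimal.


μ = E[X] = 14/15, a = 3.
Markov: P[X ≥ 3] ≤ μ/a = (14/15)/3 = 14/45.
Numerically: ≈ 0.31111.
(Since a = 3 > μ = 0.93333, the bound 14/45 is < 1 and informative.)

P[X ≥ 3] ≤ 14/45 ≈ 0.31111.


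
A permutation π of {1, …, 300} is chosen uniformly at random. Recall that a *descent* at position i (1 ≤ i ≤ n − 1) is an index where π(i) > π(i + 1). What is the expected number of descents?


Write X = Σ X_I over i = 1, …, 299, with X_I the indicator of one descent.
There are 299 indicators.
For each fixed i, the pair (π(i), π(i+1)) is a uniformly random ordered pair of distinct values from {1, …, 300}; by symmetry P[π(i) > π(i+1)] = 1/2.
By linearity: E[X] = 299 · (1/2) = (300 − 1) · (1/2) = 299/2 ≈ 149.50000.

E[X] = 299/2 = 149.50000.


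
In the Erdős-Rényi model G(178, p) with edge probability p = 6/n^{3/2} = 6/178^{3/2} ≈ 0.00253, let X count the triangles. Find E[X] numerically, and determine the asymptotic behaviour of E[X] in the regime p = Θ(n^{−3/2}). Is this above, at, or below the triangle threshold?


Number of potential triangles: C(178, 3) = 924176.
Each occurs with probability p³ ≈ (0.00253)³ ≈ 1.61274e-08.
By linearity: E[X] = C(178, 3)·p³ ≈ 924176 · 1.61274e-08 ≈ 0.015.
Since α = 3/2 > 1, p = c/n^{3/2} = o(1/n) is below the triangle threshold p ~ 1/n. Asymptotically E[X] ~ (c³/6)·n^{3(1−α)} = (6³/6)·n^{-1.5} → 0, so by Markov's inequality G has no triangles w.h.p.

E[X] ≈ 0.015; in regime p = Θ(1/n^{3/2}) E[X] tends to 0 (below the triangle threshold p ~ 1/n).


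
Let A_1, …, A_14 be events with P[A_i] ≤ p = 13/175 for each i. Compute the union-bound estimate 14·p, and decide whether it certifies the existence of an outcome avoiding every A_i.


Union bound: P[∪_{i=1}^{14} A_i] ≤ Σ_i P[A_i] ≤ 14·p = 14·(13/175) = 26/25.
Numerically: 26/25 ≈ 1.0400000.
Is 26/25 < 1? NO.
Since the bound 26/25 is ≥ 1, the union bound is uninformative here; it does NOT by itself certify existence.

14·p = 26/25 ≈ 1.0400000; existence NOT certified by the union bound.


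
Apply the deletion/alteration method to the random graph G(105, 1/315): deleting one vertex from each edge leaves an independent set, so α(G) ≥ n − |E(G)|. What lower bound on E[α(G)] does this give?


E[|E(G)|] = C(105, 2)·p = 5460 · (1/315) = 52/3.
E[α(G)] ≥ n − E[|E(G)|] = 105 − 52/3 = 263/3.
Numerically: ≈ 87.666667.
(This is only a lower bound; the true E[α(G)] may be larger.)

E[α(G)] ≥ 263/3 ≈ 87.666667.


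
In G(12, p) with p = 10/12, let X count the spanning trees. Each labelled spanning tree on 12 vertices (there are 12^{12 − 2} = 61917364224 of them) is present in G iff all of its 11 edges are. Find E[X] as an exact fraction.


K_12 has 12^{12 − 2} = 61917364224 labelled spanning trees.
For each such spanning tree H, let X_H = 1 if all 11 edges of H are present in G. Then P[X_H = 1] = p^{11} = (5/6)^{11} = 48828125/362797056.
Summing the indicators: E[X] = Σ_H E[X_H] = 61917364224 · p^{11} = 61917364224 · 48828125/362797056 = 25000000000/3.
Numerically: E[X] ≈ 8.3333e+09.

E[X] = 61917364224 · (5/6)^{11} = 25000000000/3 ≈ 8.3333e+09.


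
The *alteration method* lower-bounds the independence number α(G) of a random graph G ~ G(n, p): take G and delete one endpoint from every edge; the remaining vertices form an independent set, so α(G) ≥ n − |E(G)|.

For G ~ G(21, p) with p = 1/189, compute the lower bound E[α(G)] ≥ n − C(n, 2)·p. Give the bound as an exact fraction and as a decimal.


E[|E(G)|] = C(21, 2)·p = 210 · (1/189) = 10/9.
E[α(G)] ≥ n − E[|E(G)|] = 21 − 10/9 = 179/9.
Numerically: ≈ 19.88889.
(This is only a lower bound; the true E[α(G)] may be larger.)

E[α(G)] ≥ 179/9 ≈ 19.88889.


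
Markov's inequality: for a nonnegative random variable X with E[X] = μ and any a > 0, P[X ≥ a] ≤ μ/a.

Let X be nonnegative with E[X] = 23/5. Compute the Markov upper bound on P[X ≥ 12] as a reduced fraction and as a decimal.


μ = E[X] = 23/5, a = 12.
Markov: P[X ≥ 12] ≤ μ/a = (23/5)/12 = 23/60.
Numerically: ≈ 0.3833.
(Since a = 12 > μ = 4.6000, the bound 23/60 is < 1 and informative.)

P[X ≥ 12] ≤ 23/60 ≈ 0.3833.


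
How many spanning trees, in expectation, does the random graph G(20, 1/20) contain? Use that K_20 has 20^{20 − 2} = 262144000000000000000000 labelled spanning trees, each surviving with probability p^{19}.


K_20 has 20^{20 − 2} = 262144000000000000000000 labelled spanning trees.
For each such spanning tree H, let X_H = 1 if all 19 edges of H are present in G. Then P[X_H = 1] = p^{19} = (1/20)^{19} = 1/5242880000000000000000000.
By linearity: E[X] = Σ_H E[X_H] = 262144000000000000000000 · p^{19} = 262144000000000000000000 · 1/5242880000000000000000000 = 1/20.
Numerically: E[X] ≈ 0.05.

E[X] = 262144000000000000000000 · (1/20)^{19} = 1/20 ≈ 0.05.


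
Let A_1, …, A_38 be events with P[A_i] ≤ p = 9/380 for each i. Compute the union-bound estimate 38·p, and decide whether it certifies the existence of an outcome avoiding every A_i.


Union bound: P[∪_{i=1}^{38} A_i] ≤ Σ_i P[A_i] ≤ 38·p = 38·(9/380) = 9/10.
Numerically: 9/10 ≈ 0.900.
Is 9/10 < 1? YES.
Since P[∪ A_i] ≤ 9/10 < 1, the complement has P[∩ A_i^c] ≥ 1 − 9/10 = 1/10 > 0, so some outcome avoids every A_i.

38·p = 9/10 ≈ 0.900; existence CERTIFIED by the union bound.


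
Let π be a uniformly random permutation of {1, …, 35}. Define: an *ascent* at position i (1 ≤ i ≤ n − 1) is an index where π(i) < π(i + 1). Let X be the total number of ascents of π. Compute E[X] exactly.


Write X = Σ X_I over i = 1, …, 34, with X_I the indicator of one ascent.
There are 34 indicators.
For each fixed i, the pair (π(i), π(i+1)) is a uniformly random ordered pair of distinct values from {1, …, 35}; by symmetry P[π(i) < π(i+1)] = 1/2.
By linearity: E[X] = 34 · (1/2) = (35 − 1) · (1/2) = 17 ≈ 17.000.

E[X] = 17 = 17.000.


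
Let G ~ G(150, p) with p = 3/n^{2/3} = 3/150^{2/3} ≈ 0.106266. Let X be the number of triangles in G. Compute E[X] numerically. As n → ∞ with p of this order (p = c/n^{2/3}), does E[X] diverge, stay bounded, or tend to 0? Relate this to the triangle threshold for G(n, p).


Number of potential triangles: C(150, 3) = 551300.
Each occurs with probability p³ ≈ (0.106266)³ ≈ 1.20000000e-03.
By linearity: E[X] = C(150, 3)·p³ ≈ 551300 · 1.20000000e-03 ≈ 661.560000.
Since α = 2/3 < 1, p = c/n^{2/3} ≫ 1/n is above the triangle threshold p ~ 1/n. Asymptotically E[X] ~ (c³/6)·n^{3(1−α)} = (3³/6)·n^{1} → ∞; triangles are abundant w.h.p.

E[X] ≈ 661.560000; in regime p = Θ(1/n^{2/3}) E[X] diverges (above the triangle threshold p ~ 1/n).


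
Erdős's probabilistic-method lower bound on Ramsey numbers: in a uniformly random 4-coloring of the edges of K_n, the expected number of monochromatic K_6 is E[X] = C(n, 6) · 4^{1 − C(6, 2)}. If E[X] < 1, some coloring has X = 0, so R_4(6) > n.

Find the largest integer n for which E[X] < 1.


We need C(n, 6) · 4^{1 − 15} < 1, i.e. C(n, 6) < 4^{15 − 1} = 268435456.
Check values of n near the boundary:
  n = 75: C(75, 6) = 201359550; 201359550 < 268435456? YES
  n = 76: C(76, 6) = 218618940; 218618940 < 268435456? YES
  n = 77: C(77, 6) = 237093780; 237093780 < 268435456? YES
  n = 78: C(78, 6) = 256851595; 256851595 < 268435456? YES
  n = 79: C(79, 6) = 277962685; 277962685 < 268435456? NO
The largest n with C(n, 6) < 268435456 is n = 78 (where E[X] = 256851595/268435456 ≈ 0.956847). Hence R_4(6) > 78, i.e. R_4(6) ≥ 79.

Largest n = 78; hence R_4(6) > 78.


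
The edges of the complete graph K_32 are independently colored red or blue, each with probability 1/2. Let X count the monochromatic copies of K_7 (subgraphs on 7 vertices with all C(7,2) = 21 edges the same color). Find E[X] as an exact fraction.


Let X = Σ_S X_S over the C(32, 7) = 3365856 subsets S of size 7, where X_S = 1 if the K_7 on S is monochromatic.
For a fixed S, the K_7 on S has C(7, 2) = 21 edges. P[all 21 edges red] = (1/2)^21, and likewise for blue, so P[monochromatic] = 2·(1/2)^21 = 2^{1 − 21} = 1/1048576.
By linearity: E[X] = C(32, 7) · 2^{1 − 21} = 3365856 · 1/1048576 = 105183/32768.
Numerically: E[X] ≈ 3.20993.

E[X] = C(32,7)·2^(1−C(7,2)) = 105183/32768 ≈ 3.20993.


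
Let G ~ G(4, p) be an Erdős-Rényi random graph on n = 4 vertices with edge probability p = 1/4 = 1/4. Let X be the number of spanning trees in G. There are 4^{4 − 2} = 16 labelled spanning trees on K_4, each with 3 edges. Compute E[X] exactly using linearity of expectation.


K_4 has 4^{4 − 2} = 16 labelled spanning trees.
For each such spanning tree H, let X_H = 1 if all 3 edges of H are present in G. Then P[X_H = 1] = p^{3} = (1/4)^{3} = 1/64.
By linearity of expectation: E[X] = Σ_H E[X_H] = 16 · p^{3} = 16 · 1/64 = 1/4.
Numerically: E[X] ≈ 0.25.

E[X] = 16 · (1/4)^{3} = 1/4 ≈ 0.25.


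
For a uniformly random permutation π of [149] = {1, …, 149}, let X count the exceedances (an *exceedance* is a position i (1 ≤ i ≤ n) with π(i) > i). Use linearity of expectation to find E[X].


Write X = Σ_{i=1}^{149} X_i, where X_i = 1_{π(i) > i}.
For each fixed i, π(i) is uniform over {1, …, 149} (marginal of a uniform permutation), so P[π(i) > i] = (n − i)/n. Summing: Σ_{i=1}^{149} (n − i)/n = (0 + 1 + … + 148)/149 = 149(149 − 1)/(2·149) = (149 − 1)/2.
Hence E[X] = Σ_{i=1}^{149} (149 − i)/149 = 74 ≈ 74.000000.

E[X] = 74 = 74.000000.


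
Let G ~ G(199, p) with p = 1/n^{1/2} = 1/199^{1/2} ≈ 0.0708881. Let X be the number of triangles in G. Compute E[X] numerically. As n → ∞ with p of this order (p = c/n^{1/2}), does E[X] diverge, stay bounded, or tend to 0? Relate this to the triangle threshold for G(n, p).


Number of potential triangles: C(199, 3) = 1293699.
Each occurs with probability p³ ≈ (0.0708881)³ ≈ 3.56221711e-04.
By linearity: E[X] = C(199, 3)·p³ ≈ 1293699 · 3.56221711e-04 ≈ 460.843671.
Since α = 1/2 < 1, p = c/n^{1/2} ≫ 1/n is above the triangle threshold p ~ 1/n. Asymptotically E[X] ~ (c³/6)·n^{3(1−α)} = (1³/6)·n^{1.5} → ∞; triangles are abundant w.h.p.

E[X] ≈ 460.843671; in regime p = Θ(1/n^{1/2}) E[X] diverges (above the triangle threshold p ~ 1/n).


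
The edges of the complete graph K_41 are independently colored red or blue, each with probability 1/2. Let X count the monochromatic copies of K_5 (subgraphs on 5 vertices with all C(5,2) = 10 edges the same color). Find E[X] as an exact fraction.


Let X = Σ_S X_S over the C(41, 5) = 749398 subsets S of size 5, where X_S = 1 if the K_5 on S is monochromatic.
For a fixed S, the K_5 on S has C(5, 2) = 10 edges. P[all 10 edges red] = (1/2)^10, and likewise for blue, so P[monochromatic] = 2·(1/2)^10 = 2^{1 − 10} = 1/512.
By linearity of expectation: E[X] = C(41, 5) · 2^{1 − 10} = 749398 · 1/512 = 374699/256.
Numerically: E[X] ≈ 1463.667969.

E[X] = C(41,5)·2^(1−C(5,2)) = 374699/256 ≈ 1463.667969.


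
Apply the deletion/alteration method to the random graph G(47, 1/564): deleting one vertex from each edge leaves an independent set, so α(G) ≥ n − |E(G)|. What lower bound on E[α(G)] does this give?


E[|E(G)|] = C(47, 2)·p = 1081 · (1/564) = 23/12.
E[α(G)] ≥ n − E[|E(G)|] = 47 − 23/12 = 541/12.
Numerically: ≈ 45.0833.
(This is only a lower bound; the true E[α(G)] may be larger.)

E[α(G)] ≥ 541/12 ≈ 45.0833.


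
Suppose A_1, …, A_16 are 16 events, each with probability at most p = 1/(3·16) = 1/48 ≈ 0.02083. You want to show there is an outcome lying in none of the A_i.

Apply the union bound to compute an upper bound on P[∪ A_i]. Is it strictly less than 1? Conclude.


Union bound: P[∪_{i=1}^{16} A_i] ≤ Σ_i P[A_i] ≤ 16·p = 16·(1/48) = 1/3.
Numerically: 1/3 ≈ 0.33333.
Is 1/3 < 1? YES.
Since P[∪ A_i] ≤ 1/3 < 1, the complement has P[∩ A_i^c] ≥ 1 − 1/3 = 2/3 > 0, so some outcome avoids every A_i.

16·p = 1/3 ≈ 0.33333; existence CERTIFIED by the union bound.


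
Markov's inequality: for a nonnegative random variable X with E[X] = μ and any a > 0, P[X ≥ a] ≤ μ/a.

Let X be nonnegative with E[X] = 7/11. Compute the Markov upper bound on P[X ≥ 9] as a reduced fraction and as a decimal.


μ = E[X] = 7/11, a = 9.
Markov: P[X ≥ 9] ≤ μ/a = (7/11)/9 = 7/99.
Numerically: ≈ 0.070707.
(Since a = 9 > μ = 0.636364, the bound 7/99 is < 1 and informative.)

P[X ≥ 9] ≤ 7/99 ≈ 0.070707.


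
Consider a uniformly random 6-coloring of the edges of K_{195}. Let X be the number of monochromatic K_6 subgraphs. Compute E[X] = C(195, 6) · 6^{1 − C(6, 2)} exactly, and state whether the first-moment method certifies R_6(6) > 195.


E[X] = C(195, 6) · 6^{1 − 15} = 70656049360 · 6^{−14} = 70656049360/78364164096.
As a reduced fraction: E[X] = 4416003085/4897760256 ≈ 0.902.
Is E[X] < 1? YES.
Since E[X] < 1, there exists a 6-coloring of K_{195} with no monochromatic K_6; hence R_6(6) > 195.

E[X] = 4416003085/4897760256 ≈ 0.902; E[X] < 1, so R_6(6) > 195.


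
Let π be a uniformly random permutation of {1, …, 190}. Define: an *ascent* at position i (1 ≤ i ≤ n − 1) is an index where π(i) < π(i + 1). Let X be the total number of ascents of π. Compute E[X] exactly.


Write X = Σ X_I over i = 1, …, 189, with X_I the indicator of one ascent.
There are 189 indicators.
For each fixed i, the pair (π(i), π(i+1)) is a uniformly random ordered pair of distinct values from {1, …, 190}; by symmetry P[π(i) < π(i+1)] = 1/2.
By linearity: E[X] = 189 · (1/2) = (190 − 1) · (1/2) = 189/2 ≈ 94.500000.

E[X] = 189/2 = 94.500000.


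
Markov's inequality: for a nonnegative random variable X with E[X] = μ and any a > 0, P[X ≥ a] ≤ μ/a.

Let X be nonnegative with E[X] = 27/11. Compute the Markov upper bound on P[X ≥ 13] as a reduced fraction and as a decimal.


μ = E[X] = 27/11, a = 13.
Markov: P[X ≥ 13] ≤ μ/a = (27/11)/13 = 27/143.
Numerically: ≈ 0.1888.
(Since a = 13 > μ = 2.4545, the bound 27/143 is < 1 and informative.)

P[X ≥ 13] ≤ 27/143 ≈ 0.1888.


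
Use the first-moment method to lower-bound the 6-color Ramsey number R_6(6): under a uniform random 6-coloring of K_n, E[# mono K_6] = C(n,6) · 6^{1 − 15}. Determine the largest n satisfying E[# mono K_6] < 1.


We need C(n, 6) · 6^{1 − 15} < 1, i.e. C(n, 6) < 6^{15 − 1} = 78364164096.
Check values of n near the boundary:
  n = 192: C(192, 6) = 64300886496; 64300886496 < 78364164096? YES
  n = 193: C(193, 6) = 66364016544; 66364016544 < 78364164096? YES
  n = 194: C(194, 6) = 68482017072; 68482017072 < 78364164096? YES
  n = 195: C(195, 6) = 70656049360; 70656049360 < 78364164096? YES
  n = 196: C(196, 6) = 72887293024; 72887293024 < 78364164096? YES
  n = 197: C(197, 6) = 75176946208; 75176946208 < 78364164096? YES
  n = 198: C(198, 6) = 77526225777; 77526225777 < 78364164096? YES
  n = 199: C(199, 6) = 79936367511; 79936367511 < 78364164096? NO
The largest n with C(n, 6) < 78364164096 is n = 198 (where E[X] = 25842075259/26121388032 ≈ 0.9893071). Hence R_6(6) > 198, i.e. R_6(6) ≥ 199.

Largest n = 198; hence R_6(6) > 198.


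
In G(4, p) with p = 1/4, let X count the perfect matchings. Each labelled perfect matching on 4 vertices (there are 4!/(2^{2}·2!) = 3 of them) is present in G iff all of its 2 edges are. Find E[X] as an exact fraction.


K_4 has 4!/(2^{2}·2!) = 3 labelled perfect matchings.
For each such perfect matching H, let X_H = 1 if all 2 edges of H are present in G. Then P[X_H = 1] = p^{2} = (1/4)^{2} = 1/16.
By linearity: E[X] = Σ_H E[X_H] = 3 · p^{2} = 3 · 1/16 = 3/16.
Numerically: E[X] ≈ 0.1875.

E[X] = 3 · (1/4)^{2} = 3/16 ≈ 0.1875.


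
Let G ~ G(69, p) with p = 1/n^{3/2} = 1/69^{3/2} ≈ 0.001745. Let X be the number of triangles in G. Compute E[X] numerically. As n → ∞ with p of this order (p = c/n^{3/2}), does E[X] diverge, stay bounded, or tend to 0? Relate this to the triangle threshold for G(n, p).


Number of potential triangles: C(69, 3) = 52394.
Each occurs with probability p³ ≈ (0.001745)³ ≈ 5.311034e-09.
By linearity: E[X] = C(69, 3)·p³ ≈ 52394 · 5.311034e-09 ≈ 0.0003.
Since α = 3/2 > 1, p = c/n^{3/2} = o(1/n) is below the triangle threshold p ~ 1/n. Asymptotically E[X] ~ (c³/6)·n^{3(1−α)} = (1³/6)·n^{-1.5} → 0, so by Markov's inequality G has no triangles w.h.p.

E[X] ≈ 0.0003; in regime p = Θ(1/n^{3/2}) E[X] tends to 0 (below the triangle threshold p ~ 1/n).


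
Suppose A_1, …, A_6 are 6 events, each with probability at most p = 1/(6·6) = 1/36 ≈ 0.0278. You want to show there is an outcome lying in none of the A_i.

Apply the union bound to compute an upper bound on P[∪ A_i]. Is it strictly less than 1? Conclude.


Union bound: P[∪_{i=1}^{6} A_i] ≤ Σ_i P[A_i] ≤ 6·p = 6·(1/36) = 1/6.
Numerically: 1/6 ≈ 0.1667.
Is 1/6 < 1? YES.
Since P[∪ A_i] ≤ 1/6 < 1, the complement has P[∩ A_i^c] ≥ 1 − 1/6 = 5/6 > 0, so some outcome avoids every A_i.

6·p = 1/6 ≈ 0.1667; existence CERTIFIED by the union bound.


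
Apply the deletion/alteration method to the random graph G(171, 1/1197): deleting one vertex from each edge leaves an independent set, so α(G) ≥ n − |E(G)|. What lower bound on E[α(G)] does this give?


E[|E(G)|] = C(171, 2)·p = 14535 · (1/1197) = 85/7.
E[α(G)] ≥ n − E[|E(G)|] = 171 − 85/7 = 1112/7.
Numerically: ≈ 158.857.
(This is only a lower bound; the true E[α(G)] may be larger.)

E[α(G)] ≥ 1112/7 ≈ 158.857.


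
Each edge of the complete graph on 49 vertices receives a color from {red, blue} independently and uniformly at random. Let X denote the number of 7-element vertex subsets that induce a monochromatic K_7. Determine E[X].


Let X = Σ_S X_S over the C(49, 7) = 85900584 subsets S of size 7, where X_S = 1 if the K_7 on S is monochromatic.
For a fixed S, the K_7 on S has C(7, 2) = 21 edges. P[all 21 edges red] = (1/2)^21, and likewise for blue, so P[monochromatic] = 2·(1/2)^21 = 2^{1 − 21} = 1/1048576.
By linearity of expectation: E[X] = C(49, 7) · 2^{1 − 21} = 85900584 · 1/1048576 = 10737573/131072.
Numerically: E[X] ≈ 81.92118.

E[X] = C(49,7)·2^(1−C(7,2)) = 10737573/131072 ≈ 81.92118.


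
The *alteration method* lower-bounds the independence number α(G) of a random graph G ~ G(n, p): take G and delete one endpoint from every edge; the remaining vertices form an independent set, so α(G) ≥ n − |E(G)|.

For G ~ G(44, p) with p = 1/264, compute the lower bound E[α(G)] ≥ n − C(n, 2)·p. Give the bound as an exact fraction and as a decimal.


E[|E(G)|] = C(44, 2)·p = 946 · (1/264) = 43/12.
E[α(G)] ≥ n − E[|E(G)|] = 44 − 43/12 = 485/12.
Numerically: ≈ 40.4167.
(This is only a lower bound; the true E[α(G)] may be larger.)

E[α(G)] ≥ 485/12 ≈ 40.4167.


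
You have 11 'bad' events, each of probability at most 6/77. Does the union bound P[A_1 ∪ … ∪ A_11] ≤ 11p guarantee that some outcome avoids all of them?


Union bound: P[∪_{i=1}^{11} A_i] ≤ Σ_i P[A_i] ≤ 11·p = 11·(6/77) = 6/7.
Numerically: 6/7 ≈ 0.85714.
Is 6/7 < 1? YES.
Since P[∪ A_i] ≤ 6/7 < 1, the complement has P[∩ A_i^c] ≥ 1 − 6/7 = 1/7 > 0, so some outcome avoids every A_i.

11·p = 6/7 ≈ 0.85714; existence CERTIFIED by the union bound.


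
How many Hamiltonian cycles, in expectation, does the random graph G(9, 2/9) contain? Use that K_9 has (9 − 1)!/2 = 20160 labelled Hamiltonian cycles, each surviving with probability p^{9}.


K_9 has (9 − 1)!/2 = 20160 labelled Hamiltonian cycles.
For each such Hamiltonian cycle H, let X_H = 1 if all 9 edges of H are present in G. Then P[X_H = 1] = p^{9} = (2/9)^{9} = 512/387420489.
By linearity of expectation: E[X] = Σ_H E[X_H] = 20160 · p^{9} = 20160 · 512/387420489 = 1146880/43046721.
Numerically: E[X] ≈ 0.02664.

E[X] = 20160 · (2/9)^{9} = 1146880/43046721 ≈ 0.02664.


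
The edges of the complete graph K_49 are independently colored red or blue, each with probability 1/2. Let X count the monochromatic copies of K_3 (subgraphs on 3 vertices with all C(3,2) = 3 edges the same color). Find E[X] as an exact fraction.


Let X = Σ_S X_S over the C(49, 3) = 18424 subsets S of size 3, where X_S = 1 if the K_3 on S is monochromatic.
For a fixed S, the K_3 on S has C(3, 2) = 3 edges. P[all 3 edges red] = (1/2)^3, and likewise for blue, so P[monochromatic] = 2·(1/2)^3 = 2^{1 − 3} = 1/4.
By linearity: E[X] = C(49, 3) · 2^{1 − 3} = 18424 · 1/4 = 4606.
Numerically: E[X] ≈ 4606.0000.

E[X] = C(49,3)·2^(1−C(3,2)) = 4606 ≈ 4606.0000.


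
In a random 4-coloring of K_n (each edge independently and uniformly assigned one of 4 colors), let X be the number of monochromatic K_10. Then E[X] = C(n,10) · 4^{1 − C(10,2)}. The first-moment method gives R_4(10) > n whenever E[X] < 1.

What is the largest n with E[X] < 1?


We need C(n, 10) · 4^{1 − 45} < 1, i.e. C(n, 10) < 4^{45 − 1} = 309485009821345068724781056.
Check values of n near the boundary:
  n = 2017: C(2017, 10) = 300324964434452596180990448; 300324964434452596180990448 < 309485009821345068724781056? YES
  n = 2018: C(2018, 10) = 301820606687612220663963508; 301820606687612220663963508 < 309485009821345068724781056? YES
  n = 2019: C(2019, 10) = 303322949179835278009229628; 303322949179835278009229628 < 309485009821345068724781056? YES
  n = 2020: C(2020, 10) = 304832018578739931133653656; 304832018578739931133653656 < 309485009821345068724781056? YES
  n = 2021: C(2021, 10) = 306347841644770462864800616; 306347841644770462864800616 < 309485009821345068724781056? YES
  n = 2022: C(2022, 10) = 307870445231474093395937796; 307870445231474093395937796 < 309485009821345068724781056? YES
  n = 2023: C(2023, 10) = 309399856285778485315440716; 309399856285778485315440716 < 309485009821345068724781056? YES
  n = 2024: C(2024, 10) = 310936101848269937576192656; 310936101848269937576192656 < 309485009821345068724781056? NO
  n = 2025: C(2025, 10) = 312479209053472269772600560; 312479209053472269772600560 < 309485009821345068724781056? NO
The largest n with C(n, 10) < 309485009821345068724781056 is n = 2023 (where E[X] = 77349964071444621328860179/77371252455336267181195264 ≈ 0.9997249). Hence R_4(10) > 2023, i.e. R_4(10) ≥ 2024.

Largest n = 2023; hence R_4(10) > 2023.


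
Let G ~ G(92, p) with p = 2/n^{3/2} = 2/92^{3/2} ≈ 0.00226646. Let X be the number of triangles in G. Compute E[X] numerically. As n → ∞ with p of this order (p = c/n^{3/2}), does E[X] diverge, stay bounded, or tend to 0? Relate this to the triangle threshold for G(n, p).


Number of potential triangles: C(92, 3) = 125580.
Each occurs with probability p³ ≈ (0.00226646)³ ≈ 1.16424603e-08.
By linearity: E[X] = C(92, 3)·p³ ≈ 125580 · 1.16424603e-08 ≈ 0.001462.
Since α = 3/2 > 1, p = c/n^{3/2} = o(1/n) is below the triangle threshold p ~ 1/n. Asymptotically E[X] ~ (c³/6)·n^{3(1−α)} = (2³/6)·n^{-1.5} → 0, so by Markov's inequality G has no triangles w.h.p.

E[X] ≈ 0.001462; in regime p = Θ(1/n^{3/2}) E[X] tends to 0 (below the triangle threshold p ~ 1/n).


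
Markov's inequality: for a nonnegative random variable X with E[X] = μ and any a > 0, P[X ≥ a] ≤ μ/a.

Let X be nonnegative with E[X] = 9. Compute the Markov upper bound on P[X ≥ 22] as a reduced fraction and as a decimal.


μ = E[X] = 9, a = 22.
Markov: P[X ≥ 22] ≤ μ/a = (9)/22 = 9/22.
Numerically: ≈ 0.4091.
(Since a = 22 > μ = 9.0000, the bound 9/22 is < 1 and informative.)

P[X ≥ 22] ≤ 9/22 ≈ 0.4091.


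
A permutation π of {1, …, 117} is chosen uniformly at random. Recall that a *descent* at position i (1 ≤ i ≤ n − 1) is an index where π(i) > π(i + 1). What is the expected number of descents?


Write X = Σ X_I over i = 1, …, 116, with X_I the indicator of one descent.
There are 116 indicators.
For each fixed i, the pair (π(i), π(i+1)) is a uniformly random ordered pair of distinct values from {1, …, 117}; by symmetry P[π(i) > π(i+1)] = 1/2.
By linearity: E[X] = 116 · (1/2) = (117 − 1) · (1/2) = 58 ≈ 58.000000.

E[X] = 58 = 58.000000.


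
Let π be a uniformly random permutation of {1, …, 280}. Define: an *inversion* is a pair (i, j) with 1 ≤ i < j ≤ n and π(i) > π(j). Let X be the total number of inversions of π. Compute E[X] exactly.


Write X = Σ X_I over the C(280, 2) = 39060 pairs i < j, with X_I the indicator of one inversion.
There are 39060 indicators.
For each fixed pair i < j, the values π(i) and π(j) are two distinct elements of {1, …, 280} in uniformly random order; by symmetry P[π(i) > π(j)] = 1/2.
By linearity: E[X] = 39060 · (1/2) = C(280, 2) · (1/2) = 39060/2 = 19530 ≈ 19530.0000.

E[X] = 19530 = 19530.0000.


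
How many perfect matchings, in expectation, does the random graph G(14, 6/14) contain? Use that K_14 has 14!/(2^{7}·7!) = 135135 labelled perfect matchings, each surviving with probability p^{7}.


K_14 has 14!/(2^{7}·7!) = 135135 labelled perfect matchings.
For each such perfect matching H, let X_H = 1 if all 7 edges of H are present in G. Then P[X_H = 1] = p^{7} = (3/7)^{7} = 2187/823543.
Summing the indicators: E[X] = Σ_H E[X_H] = 135135 · p^{7} = 135135 · 2187/823543 = 42220035/117649.
Numerically: E[X] ≈ 359.

E[X] = 135135 · (3/7)^{7} = 42220035/117649 ≈ 359.


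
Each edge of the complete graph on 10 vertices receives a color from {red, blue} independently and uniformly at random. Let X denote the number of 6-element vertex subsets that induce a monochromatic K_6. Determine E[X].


Let X = Σ_S X_S over the C(10, 6) = 210 subsets S of size 6, where X_S = 1 if the K_6 on S is monochromatic.
For a fixed S, the K_6 on S has C(6, 2) = 15 edges. P[all 15 edges red] = (1/2)^15, and likewise for blue, so P[monochromatic] = 2·(1/2)^15 = 2^{1 − 15} = 1/16384.
By linearity of expectation: E[X] = C(10, 6) · 2^{1 − 15} = 210 · 1/16384 = 105/8192.
Numerically: E[X] ≈ 0.0128.

E[X] = C(10,6)·2^(1−C(6,2)) = 105/8192 ≈ 0.0128.


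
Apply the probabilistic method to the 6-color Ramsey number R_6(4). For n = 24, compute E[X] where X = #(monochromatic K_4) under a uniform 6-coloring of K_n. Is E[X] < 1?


E[X] = C(24, 4) · 6^{1 − 6} = 10626 · 6^{−5} = 10626/7776.
As a reduced fraction: E[X] = 1771/1296 ≈ 1.3665123.
Is E[X] < 1? NO.
Since E[X] ≥ 1, the first-moment bound is inconclusive at n = 24; it does NOT by itself certify R_6(4) > 24.

E[X] = 1771/1296 ≈ 1.3665123; E[X] ≥ 1; first-moment method inconclusive here.


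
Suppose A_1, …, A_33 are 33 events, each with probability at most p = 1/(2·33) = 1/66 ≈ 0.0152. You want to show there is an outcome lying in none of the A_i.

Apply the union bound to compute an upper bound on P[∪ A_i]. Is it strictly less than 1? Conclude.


Union bound: P[∪_{i=1}^{33} A_i] ≤ Σ_i P[A_i] ≤ 33·p = 33·(1/66) = 1/2.
Numerically: 1/2 ≈ 0.5000.
Is 1/2 < 1? YES.
Since P[∪ A_i] ≤ 1/2 < 1, the complement has P[∩ A_i^c] ≥ 1 − 1/2 = 1/2 > 0, so some outcome avoids every A_i.

33·p = 1/2 ≈ 0.5000; existence CERTIFIED by the union bound.


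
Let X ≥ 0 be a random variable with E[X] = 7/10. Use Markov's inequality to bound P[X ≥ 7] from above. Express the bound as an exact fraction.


μ = E[X] = 7/10, a = 7.
Markov: P[X ≥ 7] ≤ μ/a = (7/10)/7 = 1/10.
Numerically: ≈ 0.100000.
(Since a = 7 > μ = 0.700000, the bound 1/10 is < 1 and informative.)

P[X ≥ 7] ≤ 1/10 ≈ 0.100000.


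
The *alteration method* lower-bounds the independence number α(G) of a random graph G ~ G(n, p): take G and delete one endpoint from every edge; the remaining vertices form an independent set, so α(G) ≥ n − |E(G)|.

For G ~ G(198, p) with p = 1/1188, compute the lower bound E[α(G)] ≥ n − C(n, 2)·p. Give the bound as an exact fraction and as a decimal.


E[|E(G)|] = C(198, 2)·p = 19503 · (1/1188) = 197/12.
E[α(G)] ≥ n − E[|E(G)|] = 198 − 197/12 = 2179/12.
Numerically: ≈ 181.5833.
(This is only a lower bound; the true E[α(G)] may be larger.)

E[α(G)] ≥ 2179/12 ≈ 181.5833.


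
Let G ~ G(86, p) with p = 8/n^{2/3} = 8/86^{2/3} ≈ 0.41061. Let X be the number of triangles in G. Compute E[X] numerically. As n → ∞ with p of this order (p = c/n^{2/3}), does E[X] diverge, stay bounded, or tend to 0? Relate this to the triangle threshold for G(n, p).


Number of potential triangles: C(86, 3) = 102340.
Each occurs with probability p³ ≈ (0.41061)³ ≈ 6.9226609e-02.
By linearity: E[X] = C(86, 3)·p³ ≈ 102340 · 6.9226609e-02 ≈ 7084.65116.
Since α = 2/3 < 1, p = c/n^{2/3} ≫ 1/n is above the triangle threshold p ~ 1/n. Asymptotically E[X] ~ (c³/6)·n^{3(1−α)} = (8³/6)·n^{1} → ∞; triangles are abundant w.h.p.

E[X] ≈ 7084.65116; in regime p = Θ(1/n^{2/3}) E[X] diverges (above the triangle threshold p ~ 1/n).


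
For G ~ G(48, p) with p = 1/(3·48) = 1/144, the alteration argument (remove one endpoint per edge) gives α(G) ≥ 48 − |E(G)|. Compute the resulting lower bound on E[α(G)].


E[|E(G)|] = C(48, 2)·p = 1128 · (1/144) = 47/6.
E[α(G)] ≥ n − E[|E(G)|] = 48 − 47/6 = 241/6.
Numerically: ≈ 40.167.
(This is only a lower bound; the true E[α(G)] may be larger.)

E[α(G)] ≥ 241/6 ≈ 40.167.


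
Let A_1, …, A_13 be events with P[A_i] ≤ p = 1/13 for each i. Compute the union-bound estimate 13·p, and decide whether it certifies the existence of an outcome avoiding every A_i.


Union bound: P[∪_{i=1}^{13} A_i] ≤ Σ_i P[A_i] ≤ 13·p = 13·(1/13) = 1.
Numerically: 1 ≈ 1.0000.
Is 1 < 1? NO.
Since the bound 1 is ≥ 1, the union bound is uninformative here; it does NOT by itself certify existence.

13·p = 1 ≈ 1.0000; existence NOT certified by the union bound.
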